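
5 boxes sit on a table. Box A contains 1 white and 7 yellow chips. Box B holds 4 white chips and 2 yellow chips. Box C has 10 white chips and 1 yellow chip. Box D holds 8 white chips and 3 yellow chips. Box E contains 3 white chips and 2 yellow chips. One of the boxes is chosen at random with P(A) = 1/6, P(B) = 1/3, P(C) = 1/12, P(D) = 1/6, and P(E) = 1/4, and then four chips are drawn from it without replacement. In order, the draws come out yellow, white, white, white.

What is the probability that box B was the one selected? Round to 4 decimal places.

Under each hypothesis, the probability of the observed sequence is: P(data | box A) = (7/8)(1/7)(0/6) = 0; P(data | box B) = (2/6)(4/5)(3/4)(2/3) = 0.13333; P(data | box C) = (1/11)(10/10)(9/9)(8/8) = 0.090909; P(data | box D) = (3/11)(8/10)(7/9)(6/8) = 0.12727; P(data | box E) = (2/5)(3/4)(2/3)(1/2) = 0.1.
The prior-weighted likelihoods are 1/6 · 0 = 0, 1/3 · 0.13333 = 0.044444, 1/12 · 0.090909 = 0.0075758, 1/6 · 0.12727 = 0.021212, 1/4 · 0.1 = 0.025; summing to 0.098232.
So P(box B | data) = (0.044444) / (0.098232) = 0.45244.

0.4524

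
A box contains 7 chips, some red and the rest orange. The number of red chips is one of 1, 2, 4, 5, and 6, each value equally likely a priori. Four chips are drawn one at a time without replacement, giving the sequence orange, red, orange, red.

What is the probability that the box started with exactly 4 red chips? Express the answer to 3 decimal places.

0.474

The likelihood of the observed sequence under each hypothesis: P(data | r = 1) = (6/7)(1/6)(5/5)(0/4) = 0; P(data | r = 2) = (5/7)(2/6)(4/5)(1/4) = 1/21; P(data | r = 4) = (3/7)(4/6)(2/5)(3/4) = 3/35; P(data | r = 5) = (2/7)(5/6)(1/5)(4/4) = 1/21; P(data | r = 6) = (1/7)(6/6)(0/5) = 0.
Multiplying each by its prior: 1/5 · 0 = 0, 1/5 · 1/21 = 1/105, 1/5 · 3/35 = 3/175, 1/5 · 1/21 = 1/105, 1/5 · 0 = 0; summing to 19/525.
Therefore the posterior P(r = 4 | data) = (3/175) / (19/525) = 9/19.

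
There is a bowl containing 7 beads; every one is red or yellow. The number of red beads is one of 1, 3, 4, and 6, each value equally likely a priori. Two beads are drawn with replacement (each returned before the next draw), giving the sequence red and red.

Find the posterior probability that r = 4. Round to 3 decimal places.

Under each hypothesis, the probability of the observed sequence is: P(data | r = 1) = (1/7)(1/7) = 1/49; P(data | r = 3) = (3/7)(3/7) = 9/49; P(data | r = 4) = (4/7)(4/7) = 16/49; P(data | r = 6) = (6/7)(6/7) = 36/49.
Multiplying each by its prior: 1/4 · 1/49 = 1/196, 1/4 · 9/49 = 9/196, 1/4 · 16/49 = 4/49, 1/4 · 36/49 = 9/49; these sum to 31/98.
So P(r = 4 | data) = (4/49) / (31/98) = 8/31.

0.258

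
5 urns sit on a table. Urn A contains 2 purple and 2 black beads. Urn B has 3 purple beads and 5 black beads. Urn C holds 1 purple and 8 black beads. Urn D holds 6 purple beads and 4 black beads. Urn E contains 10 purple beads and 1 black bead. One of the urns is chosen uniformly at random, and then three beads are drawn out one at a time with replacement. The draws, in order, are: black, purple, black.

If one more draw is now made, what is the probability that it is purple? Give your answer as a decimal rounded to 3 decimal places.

For each hypothesis, P(data | H) works out to: P(data | urn A) = (2/4)(2/4)(2/4) = 0.125; P(data | urn B) = (5/8)(3/8)(5/8) = 0.14648; P(data | urn C) = (8/9)(1/9)(8/9) = 0.087791; P(data | urn D) = (4/10)(6/10)(4/10) = 0.096; P(data | urn E) = (1/11)(10/11)(1/11) = 0.0075131.
The prior-weighted likelihoods are 1/5 · 0.125 = 0.025, 1/5 · 0.14648 = 0.029297, 1/5 · 0.087791 = 0.017558, 1/5 · 0.096 = 0.0192, 1/5 · 0.0075131 = 0.0015026; these sum to 0.092558.
Normalising, the posterior is P(urn A | data) = 0.2701, P(urn B | data) = 0.31653, P(urn C | data) = 0.1897, P(urn D | data) = 0.20744, P(urn E | data) = 0.016234.
So P(purple next | data) = Σ P(purple next | H) P(H | data) = (1/2)(0.2701) + (3/8)(0.31653) + (1/9)(0.1897) + (3/5)(0.20744) + (10/11)(0.016234) = 0.41405.

0.414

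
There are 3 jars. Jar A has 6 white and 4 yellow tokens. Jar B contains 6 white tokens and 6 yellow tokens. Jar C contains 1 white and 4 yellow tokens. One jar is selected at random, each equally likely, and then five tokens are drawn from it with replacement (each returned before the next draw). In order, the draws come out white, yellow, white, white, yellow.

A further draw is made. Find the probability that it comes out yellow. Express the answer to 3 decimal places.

The likelihood of the observed sequence under each hypothesis: P(data | jar A) = (6/10)(4/10)(6/10)(6/10)(4/10) = 0.03456; P(data | jar B) = (6/12)(6/12)(6/12)(6/12)(6/12) = 0.03125; P(data | jar C) = (1/5)(4/5)(1/5)(1/5)(4/5) = 0.00512.
The prior-weighted likelihoods are 1/3 · 0.03456 = 0.01152, 1/3 · 0.03125 = 0.010417, 1/3 · 0.00512 = 0.0017067; summing to 0.023643.
Dividing through by the total gives posterior P(jar A | data) = 0.48724, P(jar B | data) = 0.44058, P(jar C | data) = 0.072184.
The predictive probability is P(yellow next | data) = (2/5)(0.48724) + (1/2)(0.44058) + (4/5)(0.072184) = 0.47293.

0.473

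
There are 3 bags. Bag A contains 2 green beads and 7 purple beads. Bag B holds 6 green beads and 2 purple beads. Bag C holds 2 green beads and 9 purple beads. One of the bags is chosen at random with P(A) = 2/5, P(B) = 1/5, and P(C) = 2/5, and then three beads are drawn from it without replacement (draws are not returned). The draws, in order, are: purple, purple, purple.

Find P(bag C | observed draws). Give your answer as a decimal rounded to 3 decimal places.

0.550

Compute the likelihood of the observed sequence for each case: P(data | bag A) = (7/9)(6/8)(5/7) = 0.41667; P(data | bag B) = (2/8)(1/7)(0/6) = 0; P(data | bag C) = (9/11)(8/10)(7/9) = 0.50909.
The prior-weighted likelihoods are 2/5 · 0.41667 = 0.16667, 1/5 · 0 = 0, 2/5 · 0.50909 = 0.20364; these sum to 0.3703.
By Bayes' rule, P(bag C | data) = (0.20364) / (0.3703) = 0.54992.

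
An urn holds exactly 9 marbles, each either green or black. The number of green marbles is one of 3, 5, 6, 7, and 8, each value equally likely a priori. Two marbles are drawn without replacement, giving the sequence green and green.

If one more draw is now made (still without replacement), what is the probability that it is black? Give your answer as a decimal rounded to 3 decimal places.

0.321

The likelihood of the observed sequence under each hypothesis: P(data | r = 3) = (3/9)(2/8) = 1/12; P(data | r = 5) = (5/9)(4/8) = 5/18; P(data | r = 6) = (6/9)(5/8) = 5/12; P(data | r = 7) = (7/9)(6/8) = 7/12; P(data | r = 8) = (8/9)(7/8) = 7/9.
Multiplying each by its prior: 1/5 · 1/12 = 1/60, 1/5 · 5/18 = 1/18, 1/5 · 5/12 = 1/12, 1/5 · 7/12 = 7/60, 1/5 · 7/9 = 7/45; with total 77/180.
Dividing through by the total gives posterior P(r = 3 | data) = 3/77, P(r = 5 | data) = 10/77, P(r = 6 | data) = 15/77, P(r = 7 | data) = 3/11, P(r = 8 | data) = 4/11.
The predictive probability is P(black next | data) = (6/7)(3/77) + (4/7)(10/77) + (3/7)(15/77) + (2/7)(3/11) + (1/7)(4/11) = 173/539.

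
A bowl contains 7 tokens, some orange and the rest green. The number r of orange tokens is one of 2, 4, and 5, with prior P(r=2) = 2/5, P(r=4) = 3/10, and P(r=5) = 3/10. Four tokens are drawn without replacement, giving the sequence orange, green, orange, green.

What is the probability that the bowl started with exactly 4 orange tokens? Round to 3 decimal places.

0.435

Under each hypothesis, the probability of the observed sequence is: P(data | r = 2) = (2/7)(5/6)(1/5)(4/4) = 1/21; P(data | r = 4) = (4/7)(3/6)(3/5)(2/4) = 3/35; P(data | r = 5) = (5/7)(2/6)(4/5)(1/4) = 1/21.
Weighting by the prior gives 2/5 · 1/21 = 2/105, 3/10 · 3/35 = 9/350, 3/10 · 1/21 = 1/70; these sum to 31/525.
Therefore the posterior P(r = 4 | data) = (9/350) / (31/525) = 27/62.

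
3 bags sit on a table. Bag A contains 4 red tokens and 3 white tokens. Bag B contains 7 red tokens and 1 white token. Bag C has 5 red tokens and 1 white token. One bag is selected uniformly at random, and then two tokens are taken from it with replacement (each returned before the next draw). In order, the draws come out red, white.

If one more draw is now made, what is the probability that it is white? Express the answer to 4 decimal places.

Compute the likelihood of the observed sequence for each case: P(data | bag A) = (4/7)(3/7) = 0.2449; P(data | bag B) = (7/8)(1/8) = 0.10938; P(data | bag C) = (5/6)(1/6) = 0.13889.
Weighting by the prior gives 1/3 · 0.2449 = 0.081633, 1/3 · 0.10938 = 0.036458, 1/3 · 0.13889 = 0.046296; summing to 0.16439.
Normalising, the posterior is P(bag A | data) = 0.49659, P(bag B | data) = 0.22178, P(bag C | data) = 0.28163.
Averaging over the posterior, P(white next | data) = (3/7)(0.49659) + (1/8)(0.22178) + (1/6)(0.28163) = 0.28748.

0.2875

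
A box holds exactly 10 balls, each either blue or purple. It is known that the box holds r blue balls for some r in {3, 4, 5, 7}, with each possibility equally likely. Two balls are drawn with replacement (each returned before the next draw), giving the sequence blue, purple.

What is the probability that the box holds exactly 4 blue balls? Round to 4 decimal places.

For each hypothesis, P(data | H) works out to: P(data | r = 3) = (3/10)(7/10) = 21/100; P(data | r = 4) = (4/10)(6/10) = 6/25; P(data | r = 5) = (5/10)(5/10) = 1/4; P(data | r = 7) = (7/10)(3/10) = 21/100.
Weighting by the prior gives 1/4 · 21/100 = 21/400, 1/4 · 6/25 = 3/50, 1/4 · 1/4 = 1/16, 1/4 · 21/100 = 21/400; summing to 91/400.
Hence P(r = 4 | data) = (3/50) / (91/400) = 24/91.

0.2637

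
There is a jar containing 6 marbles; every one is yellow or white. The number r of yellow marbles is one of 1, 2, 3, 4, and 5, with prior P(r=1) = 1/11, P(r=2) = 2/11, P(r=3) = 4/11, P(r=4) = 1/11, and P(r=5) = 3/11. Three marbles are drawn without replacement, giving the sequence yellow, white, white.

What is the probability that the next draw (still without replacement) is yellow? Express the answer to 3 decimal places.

The likelihood of the observed sequence under each hypothesis: P(data | r = 1) = (1/6)(5/5)(4/4) = 1/6; P(data | r = 2) = (2/6)(4/5)(3/4) = 1/5; P(data | r = 3) = (3/6)(3/5)(2/4) = 3/20; P(data | r = 4) = (4/6)(2/5)(1/4) = 1/15; P(data | r = 5) = (5/6)(1/5)(0/4) = 0.
Weighting by the prior gives 1/11 · 1/6 = 1/66, 2/11 · 1/5 = 2/55, 4/11 · 3/20 = 3/55, 1/11 · 1/15 = 1/165, 3/11 · 0 = 0; these sum to 37/330.
Dividing through by the total gives posterior P(r = 1 | data) = 5/37, P(r = 2 | data) = 12/37, P(r = 3 | data) = 18/37, P(r = 4 | data) = 2/37, P(r = 5 | data) = 0.
Averaging over the posterior, P(yellow next | data) = (0)(5/37) + (1/3)(12/37) + (2/3)(18/37) + (1)(2/37) = 18/37.

0.486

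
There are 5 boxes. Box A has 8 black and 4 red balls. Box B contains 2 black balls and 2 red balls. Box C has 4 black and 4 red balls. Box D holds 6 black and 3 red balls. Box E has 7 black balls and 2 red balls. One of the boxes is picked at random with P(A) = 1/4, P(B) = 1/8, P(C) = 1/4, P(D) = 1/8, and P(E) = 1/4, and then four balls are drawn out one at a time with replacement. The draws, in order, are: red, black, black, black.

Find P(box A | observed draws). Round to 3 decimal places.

0.285

Under each hypothesis, the probability of the observed sequence is: P(data | box A) = (4/12)(8/12)(8/12)(8/12) = 0.098765; P(data | box B) = (2/4)(2/4)(2/4)(2/4) = 0.0625; P(data | box C) = (4/8)(4/8)(4/8)(4/8) = 0.0625; P(data | box D) = (3/9)(6/9)(6/9)(6/9) = 0.098765; P(data | box E) = (2/9)(7/9)(7/9)(7/9) = 0.10456.
Multiplying each by its prior: 1/4 · 0.098765 = 0.024691, 1/8 · 0.0625 = 0.0078125, 1/4 · 0.0625 = 0.015625, 1/8 · 0.098765 = 0.012346, 1/4 · 0.10456 = 0.026139; with total 0.086614.
Therefore the posterior P(box A | data) = (0.024691) / (0.086614) = 0.28507.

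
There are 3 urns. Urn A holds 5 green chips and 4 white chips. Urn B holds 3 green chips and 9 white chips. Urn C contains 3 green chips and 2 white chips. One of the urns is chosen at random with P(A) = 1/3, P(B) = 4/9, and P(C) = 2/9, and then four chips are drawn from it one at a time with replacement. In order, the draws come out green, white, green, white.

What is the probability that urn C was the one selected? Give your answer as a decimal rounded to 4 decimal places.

Under each hypothesis, the probability of the observed sequence is: P(data | urn A) = (5/9)(4/9)(5/9)(4/9) = 0.060966; P(data | urn B) = (3/12)(9/12)(3/12)(9/12) = 0.035156; P(data | urn C) = (3/5)(2/5)(3/5)(2/5) = 0.0576.
Multiplying each by its prior: 1/3 · 0.060966 = 0.020322, 4/9 · 0.035156 = 0.015625, 2/9 · 0.0576 = 0.0128; with total 0.048747.
Hence P(urn C | data) = (0.0128) / (0.048747) = 0.26258.

0.2626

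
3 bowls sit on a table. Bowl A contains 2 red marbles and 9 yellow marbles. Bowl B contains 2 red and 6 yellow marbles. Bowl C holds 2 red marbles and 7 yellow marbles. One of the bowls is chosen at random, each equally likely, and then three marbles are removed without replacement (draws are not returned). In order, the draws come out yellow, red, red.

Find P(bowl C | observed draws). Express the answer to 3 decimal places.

Compute the likelihood of the observed sequence for each case: P(data | bowl A) = (9/11)(2/10)(1/9) = 0.018182; P(data | bowl B) = (6/8)(2/7)(1/6) = 0.035714; P(data | bowl C) = (7/9)(2/8)(1/7) = 0.027778.
Weighting by the prior gives 1/3 · 0.018182 = 0.0060606, 1/3 · 0.035714 = 0.011905, 1/3 · 0.027778 = 0.0092593; these sum to 0.027225.
By Bayes' rule, P(bowl C | data) = (0.0092593) / (0.027225) = 0.34011.

0.340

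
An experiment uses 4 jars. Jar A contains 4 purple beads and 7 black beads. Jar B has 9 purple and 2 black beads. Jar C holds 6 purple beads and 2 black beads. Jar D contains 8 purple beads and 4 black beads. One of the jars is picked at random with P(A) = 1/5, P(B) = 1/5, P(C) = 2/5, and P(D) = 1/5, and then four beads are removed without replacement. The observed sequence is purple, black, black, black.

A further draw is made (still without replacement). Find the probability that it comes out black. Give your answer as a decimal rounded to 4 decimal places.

For each hypothesis, P(data | H) works out to: P(data | jar A) = (4/11)(7/10)(6/9)(5/8) = 0.10606; P(data | jar B) = (9/11)(2/10)(1/9)(0/8) = 0; P(data | jar C) = (6/8)(2/7)(1/6)(0/5) = 0; P(data | jar D) = (8/12)(4/11)(3/10)(2/9) = 0.016162.
Multiplying each by its prior: 1/5 · 0.10606 = 0.021212, 1/5 · 0 = 0, 2/5 · 0 = 0, 1/5 · 0.016162 = 0.0032323; summing to 0.024444.
The posterior is then P(jar A | data) = 0.86777, P(jar B | data) = 0, P(jar C | data) = 0, P(jar D | data) = 0.13223.
Averaging over the posterior, P(black next | data) = (4/7)(0.86777) + (1/8)(0.13223) = 0.5124.

0.5124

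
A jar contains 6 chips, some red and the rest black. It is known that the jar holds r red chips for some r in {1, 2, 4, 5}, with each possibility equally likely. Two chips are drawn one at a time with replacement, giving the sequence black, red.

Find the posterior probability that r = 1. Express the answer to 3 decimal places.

For each hypothesis, P(data | H) works out to: P(data | r = 1) = (5/6)(1/6) = 5/36; P(data | r = 2) = (4/6)(2/6) = 2/9; P(data | r = 4) = (2/6)(4/6) = 2/9; P(data | r = 5) = (1/6)(5/6) = 5/36.
Weighting by the prior gives 1/4 · 5/36 = 5/144, 1/4 · 2/9 = 1/18, 1/4 · 2/9 = 1/18, 1/4 · 5/36 = 5/144; these sum to 13/72.
Hence P(r = 1 | data) = (5/144) / (13/72) = 5/26.

0.192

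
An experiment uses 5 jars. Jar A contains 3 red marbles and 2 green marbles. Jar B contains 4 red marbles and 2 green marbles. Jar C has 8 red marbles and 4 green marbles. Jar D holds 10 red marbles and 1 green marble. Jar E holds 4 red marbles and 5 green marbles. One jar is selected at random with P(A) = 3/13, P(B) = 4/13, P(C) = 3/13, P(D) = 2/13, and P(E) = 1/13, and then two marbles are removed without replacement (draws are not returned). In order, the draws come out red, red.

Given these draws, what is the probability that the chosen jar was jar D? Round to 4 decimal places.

Under each hypothesis, the probability of the observed sequence is: P(data | jar A) = (3/5)(2/4) = 3/10; P(data | jar B) = (4/6)(3/5) = 2/5; P(data | jar C) = (8/12)(7/11) = 14/33; P(data | jar D) = (10/11)(9/10) = 9/11; P(data | jar E) = (4/9)(3/8) = 1/6.
Multiplying each by its prior: 3/13 · 3/10 = 9/130, 4/13 · 2/5 = 8/65, 3/13 · 14/33 = 14/143, 2/13 · 9/11 = 18/143, 1/13 · 1/6 = 1/78; with total 184/429.
Hence P(jar D | data) = (18/143) / (184/429) = 27/92.

0.2935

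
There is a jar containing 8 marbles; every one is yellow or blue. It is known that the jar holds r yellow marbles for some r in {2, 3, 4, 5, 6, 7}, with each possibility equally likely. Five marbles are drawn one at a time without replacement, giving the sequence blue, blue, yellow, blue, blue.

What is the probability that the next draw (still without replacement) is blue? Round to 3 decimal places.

0.510

Under each hypothesis, the probability of the observed sequence is: P(data | r = 2) = (6/8)(5/7)(2/6)(4/5)(3/4) = 3/28; P(data | r = 3) = (5/8)(4/7)(3/6)(3/5)(2/4) = 3/56; P(data | r = 4) = (4/8)(3/7)(4/6)(2/5)(1/4) = 1/70; P(data | r = 5) = (3/8)(2/7)(5/6)(1/5)(0/4) = 0; P(data | r = 6) = (2/8)(1/7)(6/6)(0/5) = 0; P(data | r = 7) = (1/8)(0/7) = 0.
Multiplying each by its prior: 1/6 · 3/28 = 1/56, 1/6 · 3/56 = 1/112, 1/6 · 1/70 = 1/420, 1/6 · 0 = 0, 1/6 · 0 = 0, 1/6 · 0 = 0; summing to 7/240.
Dividing through by the total gives posterior P(r = 2 | data) = 30/49, P(r = 3 | data) = 15/49, P(r = 4 | data) = 4/49, P(r = 5 | data) = 0, P(r = 6 | data) = 0, P(r = 7 | data) = 0.
So P(blue next | data) = Σ P(blue next | H) P(H | data) = (2/3)(30/49) + (1/3)(15/49) + (0)(4/49) = 25/49.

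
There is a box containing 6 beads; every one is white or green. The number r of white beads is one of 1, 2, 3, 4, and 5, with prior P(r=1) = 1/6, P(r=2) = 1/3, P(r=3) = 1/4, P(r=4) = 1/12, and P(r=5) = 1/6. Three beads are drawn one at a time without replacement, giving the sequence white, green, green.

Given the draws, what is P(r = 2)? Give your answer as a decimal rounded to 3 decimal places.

0.485

For each hypothesis, P(data | H) works out to: P(data | r = 1) = (1/6)(5/5)(4/4) = 1/6; P(data | r = 2) = (2/6)(4/5)(3/4) = 1/5; P(data | r = 3) = (3/6)(3/5)(2/4) = 3/20; P(data | r = 4) = (4/6)(2/5)(1/4) = 1/15; P(data | r = 5) = (5/6)(1/5)(0/4) = 0.
Multiplying each by its prior: 1/6 · 1/6 = 1/36, 1/3 · 1/5 = 1/15, 1/4 · 3/20 = 3/80, 1/12 · 1/15 = 1/180, 1/6 · 0 = 0; summing to 11/80.
Therefore the posterior P(r = 2 | data) = (1/15) / (11/80) = 16/33.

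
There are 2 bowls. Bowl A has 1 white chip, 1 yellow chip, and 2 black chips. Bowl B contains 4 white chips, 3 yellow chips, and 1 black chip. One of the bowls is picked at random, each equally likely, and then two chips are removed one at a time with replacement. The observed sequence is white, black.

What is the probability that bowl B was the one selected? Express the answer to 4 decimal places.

The likelihood of the observed sequence under each hypothesis: P(data | bowl A) = (1/4)(2/4) = 1/8; P(data | bowl B) = (4/8)(1/8) = 1/16.
Weighting by the prior gives 1/2 · 1/8 = 1/16, 1/2 · 1/16 = 1/32; these sum to 3/32.
So P(bowl B | data) = (1/32) / (3/32) = 1/3.

0.3333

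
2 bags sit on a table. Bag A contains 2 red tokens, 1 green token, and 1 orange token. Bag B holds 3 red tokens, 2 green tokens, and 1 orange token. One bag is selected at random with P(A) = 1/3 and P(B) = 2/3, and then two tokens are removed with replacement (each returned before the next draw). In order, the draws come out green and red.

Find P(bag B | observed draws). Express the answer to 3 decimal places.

0.727

The likelihood of the observed sequence under each hypothesis: P(data | bag A) = (1/4)(2/4) = 1/8; P(data | bag B) = (2/6)(3/6) = 1/6.
Weighting by the prior gives 1/3 · 1/8 = 1/24, 2/3 · 1/6 = 1/9; these sum to 11/72.
Therefore the posterior P(bag B | data) = (1/9) / (11/72) = 8/11.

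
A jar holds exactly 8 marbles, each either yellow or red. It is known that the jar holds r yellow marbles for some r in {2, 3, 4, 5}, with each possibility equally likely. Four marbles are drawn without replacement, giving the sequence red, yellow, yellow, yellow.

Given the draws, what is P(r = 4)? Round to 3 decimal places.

0.314

Under each hypothesis, the probability of the observed sequence is: P(data | r = 2) = (6/8)(2/7)(1/6)(0/5) = 0; P(data | r = 3) = (5/8)(3/7)(2/6)(1/5) = 0.017857; P(data | r = 4) = (4/8)(4/7)(3/6)(2/5) = 0.057143; P(data | r = 5) = (3/8)(5/7)(4/6)(3/5) = 0.10714.
The prior-weighted likelihoods are 1/4 · 0 = 0, 1/4 · 0.017857 = 0.0044643, 1/4 · 0.057143 = 0.014286, 1/4 · 0.10714 = 0.026786; with total 0.045536.
So P(r = 4 | data) = (0.014286) / (0.045536) = 0.31373.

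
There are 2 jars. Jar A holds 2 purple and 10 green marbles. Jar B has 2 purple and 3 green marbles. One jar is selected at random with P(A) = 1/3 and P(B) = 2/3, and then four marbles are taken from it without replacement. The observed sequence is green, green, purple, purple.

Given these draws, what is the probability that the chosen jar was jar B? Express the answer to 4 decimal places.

For each hypothesis, P(data | H) works out to: P(data | jar A) = (10/12)(9/11)(2/10)(1/9) = 1/66; P(data | jar B) = (3/5)(2/4)(2/3)(1/2) = 1/10.
Weighting by the prior gives 1/3 · 1/66 = 1/198, 2/3 · 1/10 = 1/15; summing to 71/990.
So P(jar B | data) = (1/15) / (71/990) = 66/71.

0.9296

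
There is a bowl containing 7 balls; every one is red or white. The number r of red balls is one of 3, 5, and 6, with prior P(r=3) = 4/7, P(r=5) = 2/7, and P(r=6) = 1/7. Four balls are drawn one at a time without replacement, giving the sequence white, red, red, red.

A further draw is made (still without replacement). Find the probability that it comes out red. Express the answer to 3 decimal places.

0.614

Under each hypothesis, the probability of the observed sequence is: P(data | r = 3) = (4/7)(3/6)(2/5)(1/4) = 1/35; P(data | r = 5) = (2/7)(5/6)(4/5)(3/4) = 1/7; P(data | r = 6) = (1/7)(6/6)(5/5)(4/4) = 1/7.
Weighting by the prior gives 4/7 · 1/35 = 4/245, 2/7 · 1/7 = 2/49, 1/7 · 1/7 = 1/49; these sum to 19/245.
Dividing through by the total gives posterior P(r = 3 | data) = 4/19, P(r = 5 | data) = 10/19, P(r = 6 | data) = 5/19.
So P(red next | data) = Σ P(red next | H) P(H | data) = (0)(4/19) + (2/3)(10/19) + (1)(5/19) = 35/57.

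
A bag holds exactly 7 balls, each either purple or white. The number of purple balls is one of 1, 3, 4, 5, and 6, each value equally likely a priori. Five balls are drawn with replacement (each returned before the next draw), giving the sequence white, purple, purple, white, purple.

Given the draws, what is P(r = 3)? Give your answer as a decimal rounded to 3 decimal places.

The likelihood of the observed sequence under each hypothesis: P(data | r = 1) = (6/7)(1/7)(1/7)(6/7)(1/7) = 0.002142; P(data | r = 3) = (4/7)(3/7)(3/7)(4/7)(3/7) = 0.025704; P(data | r = 4) = (3/7)(4/7)(4/7)(3/7)(4/7) = 0.034271; P(data | r = 5) = (2/7)(5/7)(5/7)(2/7)(5/7) = 0.02975; P(data | r = 6) = (1/7)(6/7)(6/7)(1/7)(6/7) = 0.012852.
The prior-weighted likelihoods are 1/5 · 0.002142 = 0.00042839, 1/5 · 0.025704 = 0.0051407, 1/5 · 0.034271 = 0.0068543, 1/5 · 0.02975 = 0.0059499, 1/5 · 0.012852 = 0.0025704; these sum to 0.020944.
Therefore the posterior P(r = 3 | data) = (0.0051407) / (0.020944) = 0.24545.

0.245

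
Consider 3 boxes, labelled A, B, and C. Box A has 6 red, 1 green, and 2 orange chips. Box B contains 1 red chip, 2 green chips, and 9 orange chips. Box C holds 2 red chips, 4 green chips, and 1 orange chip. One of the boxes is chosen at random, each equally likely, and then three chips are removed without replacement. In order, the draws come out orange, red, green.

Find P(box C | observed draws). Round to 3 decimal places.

For each hypothesis, P(data | H) works out to: P(data | box A) = (2/9)(6/8)(1/7) = 0.02381; P(data | box B) = (9/12)(1/11)(2/10) = 0.013636; P(data | box C) = (1/7)(2/6)(4/5) = 0.038095.
Multiplying each by its prior: 1/3 · 0.02381 = 0.0079365, 1/3 · 0.013636 = 0.0045455, 1/3 · 0.038095 = 0.012698; with total 0.02518.
By Bayes' rule, P(box C | data) = (0.012698) / (0.02518) = 0.5043.

0.504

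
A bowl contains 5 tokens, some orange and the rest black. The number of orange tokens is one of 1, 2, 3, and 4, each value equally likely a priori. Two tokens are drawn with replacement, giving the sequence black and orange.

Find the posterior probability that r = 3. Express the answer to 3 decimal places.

The likelihood of the observed sequence under each hypothesis: P(data | r = 1) = (4/5)(1/5) = 4/25; P(data | r = 2) = (3/5)(2/5) = 6/25; P(data | r = 3) = (2/5)(3/5) = 6/25; P(data | r = 4) = (1/5)(4/5) = 4/25.
Multiplying each by its prior: 1/4 · 4/25 = 1/25, 1/4 · 6/25 = 3/50, 1/4 · 6/25 = 3/50, 1/4 · 4/25 = 1/25; with total 1/5.
Hence P(r = 3 | data) = (3/50) / (1/5) = 3/10.

0.300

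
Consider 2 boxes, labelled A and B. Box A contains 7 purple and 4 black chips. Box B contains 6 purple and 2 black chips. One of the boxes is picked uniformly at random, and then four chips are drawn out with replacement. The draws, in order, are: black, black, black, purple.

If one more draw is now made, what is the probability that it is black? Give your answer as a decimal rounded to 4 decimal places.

0.3322

Under each hypothesis, the probability of the observed sequence is: P(data | box A) = (4/11)(4/11)(4/11)(7/11) = 0.030599; P(data | box B) = (2/8)(2/8)(2/8)(6/8) = 0.011719.
The prior-weighted likelihoods are 1/2 · 0.030599 = 0.0153, 1/2 · 0.011719 = 0.0058594; summing to 0.021159.
The posterior is then P(box A | data) = 0.72308, P(box B | data) = 0.27692.
Averaging over the posterior, P(black next | data) = (4/11)(0.72308) + (1/4)(0.27692) = 0.33217.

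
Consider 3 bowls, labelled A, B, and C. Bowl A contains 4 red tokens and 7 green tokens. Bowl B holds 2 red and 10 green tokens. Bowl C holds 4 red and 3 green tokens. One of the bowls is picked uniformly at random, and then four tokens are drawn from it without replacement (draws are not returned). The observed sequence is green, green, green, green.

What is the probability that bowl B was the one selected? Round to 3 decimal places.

The likelihood of the observed sequence under each hypothesis: P(data | bowl A) = (7/11)(6/10)(5/9)(4/8) = 7/66; P(data | bowl B) = (10/12)(9/11)(8/10)(7/9) = 14/33; P(data | bowl C) = (3/7)(2/6)(1/5)(0/4) = 0.
Multiplying each by its prior: 1/3 · 7/66 = 7/198, 1/3 · 14/33 = 14/99, 1/3 · 0 = 0; summing to 35/198.
Therefore the posterior P(bowl B | data) = (14/99) / (35/198) = 4/5.

0.800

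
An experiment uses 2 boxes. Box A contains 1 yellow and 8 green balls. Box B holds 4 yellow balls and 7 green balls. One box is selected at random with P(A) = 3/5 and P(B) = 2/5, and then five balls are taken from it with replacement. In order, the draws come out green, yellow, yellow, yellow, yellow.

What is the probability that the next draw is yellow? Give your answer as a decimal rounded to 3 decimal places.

0.359

The likelihood of the observed sequence under each hypothesis: P(data | box A) = (8/9)(1/9)(1/9)(1/9)(1/9) = 0.00013548; P(data | box B) = (7/11)(4/11)(4/11)(4/11)(4/11) = 0.011127.
The prior-weighted likelihoods are 3/5 · 0.00013548 = 8.1288e-05, 2/5 · 0.011127 = 0.0044508; summing to 0.0045321.
Dividing through by the total gives posterior P(box A | data) = 0.017936, P(box B | data) = 0.98206.
The predictive probability is P(yellow next | data) = (1/9)(0.017936) + (4/11)(0.98206) = 0.35911.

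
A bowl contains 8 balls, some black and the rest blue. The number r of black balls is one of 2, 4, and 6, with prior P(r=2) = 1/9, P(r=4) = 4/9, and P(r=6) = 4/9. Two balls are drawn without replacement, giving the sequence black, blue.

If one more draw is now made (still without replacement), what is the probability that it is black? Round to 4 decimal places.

0.5968

The likelihood of the observed sequence under each hypothesis: P(data | r = 2) = (2/8)(6/7) = 3/14; P(data | r = 4) = (4/8)(4/7) = 2/7; P(data | r = 6) = (6/8)(2/7) = 3/14.
The prior-weighted likelihoods are 1/9 · 3/14 = 1/42, 4/9 · 2/7 = 8/63, 4/9 · 3/14 = 2/21; with total 31/126.
The posterior is then P(r = 2 | data) = 3/31, P(r = 4 | data) = 16/31, P(r = 6 | data) = 12/31.
The predictive probability is P(black next | data) = (1/6)(3/31) + (1/2)(16/31) + (5/6)(12/31) = 37/62.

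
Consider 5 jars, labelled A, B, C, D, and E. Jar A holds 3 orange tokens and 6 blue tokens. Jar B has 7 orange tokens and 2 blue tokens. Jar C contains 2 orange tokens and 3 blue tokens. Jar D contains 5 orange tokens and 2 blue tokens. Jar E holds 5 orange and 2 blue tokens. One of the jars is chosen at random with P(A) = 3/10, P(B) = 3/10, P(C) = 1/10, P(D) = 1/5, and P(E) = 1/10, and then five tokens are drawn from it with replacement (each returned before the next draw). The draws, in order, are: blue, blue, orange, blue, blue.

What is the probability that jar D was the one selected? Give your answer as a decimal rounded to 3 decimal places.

The likelihood of the observed sequence under each hypothesis: P(data | jar A) = (6/9)(6/9)(3/9)(6/9)(6/9) = 0.065844; P(data | jar B) = (2/9)(2/9)(7/9)(2/9)(2/9) = 0.0018967; P(data | jar C) = (3/5)(3/5)(2/5)(3/5)(3/5) = 0.05184; P(data | jar D) = (2/7)(2/7)(5/7)(2/7)(2/7) = 0.0047599; P(data | jar E) = (2/7)(2/7)(5/7)(2/7)(2/7) = 0.0047599.
Weighting by the prior gives 3/10 · 0.065844 = 0.019753, 3/10 · 0.0018967 = 0.00056902, 1/10 · 0.05184 = 0.005184, 1/5 · 0.0047599 = 0.00095198, 1/10 · 0.0047599 = 0.00047599; with total 0.026934.
So P(jar D | data) = (0.00095198) / (0.026934) = 0.035345.

0.035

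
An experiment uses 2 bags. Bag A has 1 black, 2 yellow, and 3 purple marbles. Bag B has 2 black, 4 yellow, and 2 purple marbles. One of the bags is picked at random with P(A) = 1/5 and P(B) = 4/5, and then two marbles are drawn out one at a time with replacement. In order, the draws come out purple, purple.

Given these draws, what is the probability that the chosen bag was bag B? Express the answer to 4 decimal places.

0.5000

The likelihood of the observed sequence under each hypothesis: P(data | bag A) = (3/6)(3/6) = 1/4; P(data | bag B) = (2/8)(2/8) = 1/16.
Weighting by the prior gives 1/5 · 1/4 = 1/20, 4/5 · 1/16 = 1/20; with total 1/10.
So P(bag B | data) = (1/20) / (1/10) = 1/2.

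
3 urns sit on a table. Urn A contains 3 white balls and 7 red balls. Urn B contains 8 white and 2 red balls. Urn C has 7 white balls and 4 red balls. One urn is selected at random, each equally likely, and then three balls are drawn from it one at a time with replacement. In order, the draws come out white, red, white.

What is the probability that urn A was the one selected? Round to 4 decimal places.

Compute the likelihood of the observed sequence for each case: P(data | urn A) = (3/10)(7/10)(3/10) = 0.063; P(data | urn B) = (8/10)(2/10)(8/10) = 0.128; P(data | urn C) = (7/11)(4/11)(7/11) = 0.14726.
The prior-weighted likelihoods are 1/3 · 0.063 = 0.021, 1/3 · 0.128 = 0.042667, 1/3 · 0.14726 = 0.049086; these sum to 0.11275.
By Bayes' rule, P(urn A | data) = (0.021) / (0.11275) = 0.18625.

0.1862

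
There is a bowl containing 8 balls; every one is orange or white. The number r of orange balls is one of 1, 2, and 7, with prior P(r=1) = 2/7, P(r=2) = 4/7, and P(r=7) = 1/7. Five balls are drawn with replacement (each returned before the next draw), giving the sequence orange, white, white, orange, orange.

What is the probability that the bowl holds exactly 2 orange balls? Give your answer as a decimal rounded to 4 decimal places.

Compute the likelihood of the observed sequence for each case: P(data | r = 1) = (1/8)(7/8)(7/8)(1/8)(1/8) = 0.0014954; P(data | r = 2) = (2/8)(6/8)(6/8)(2/8)(2/8) = 0.0087891; P(data | r = 7) = (7/8)(1/8)(1/8)(7/8)(7/8) = 0.010468.
Weighting by the prior gives 2/7 · 0.0014954 = 0.00042725, 4/7 · 0.0087891 = 0.0050223, 1/7 · 0.010468 = 0.0014954; with total 0.0069449.
By Bayes' rule, P(r = 2 | data) = (0.0050223) / (0.0069449) = 0.72316.

0.7232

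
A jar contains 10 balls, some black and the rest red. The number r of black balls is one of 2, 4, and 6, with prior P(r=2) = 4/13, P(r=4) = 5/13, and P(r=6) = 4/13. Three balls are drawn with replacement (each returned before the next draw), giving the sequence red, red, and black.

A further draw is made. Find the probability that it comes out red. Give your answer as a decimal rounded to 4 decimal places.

Compute the likelihood of the observed sequence for each case: P(data | r = 2) = (8/10)(8/10)(2/10) = 0.128; P(data | r = 4) = (6/10)(6/10)(4/10) = 0.144; P(data | r = 6) = (4/10)(4/10)(6/10) = 0.096.
Weighting by the prior gives 4/13 · 0.128 = 0.039385, 5/13 · 0.144 = 0.055385, 4/13 · 0.096 = 0.029538; summing to 0.12431.
The posterior is then P(r = 2 | data) = 0.31683, P(r = 4 | data) = 0.44554, P(r = 6 | data) = 0.23762.
Averaging over the posterior, P(red next | data) = (4/5)(0.31683) + (3/5)(0.44554) + (2/5)(0.23762) = 0.61584.

0.6158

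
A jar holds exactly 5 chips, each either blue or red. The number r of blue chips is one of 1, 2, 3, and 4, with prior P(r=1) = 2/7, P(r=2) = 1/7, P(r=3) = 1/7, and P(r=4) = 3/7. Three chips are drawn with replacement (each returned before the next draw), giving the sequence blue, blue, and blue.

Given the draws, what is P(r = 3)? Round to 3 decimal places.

The likelihood of the observed sequence under each hypothesis: P(data | r = 1) = (1/5)(1/5)(1/5) = 1/125; P(data | r = 2) = (2/5)(2/5)(2/5) = 8/125; P(data | r = 3) = (3/5)(3/5)(3/5) = 27/125; P(data | r = 4) = (4/5)(4/5)(4/5) = 64/125.
The prior-weighted likelihoods are 2/7 · 1/125 = 2/875, 1/7 · 8/125 = 8/875, 1/7 · 27/125 = 27/875, 3/7 · 64/125 = 192/875; with total 229/875.
By Bayes' rule, P(r = 3 | data) = (27/875) / (229/875) = 27/229.

0.118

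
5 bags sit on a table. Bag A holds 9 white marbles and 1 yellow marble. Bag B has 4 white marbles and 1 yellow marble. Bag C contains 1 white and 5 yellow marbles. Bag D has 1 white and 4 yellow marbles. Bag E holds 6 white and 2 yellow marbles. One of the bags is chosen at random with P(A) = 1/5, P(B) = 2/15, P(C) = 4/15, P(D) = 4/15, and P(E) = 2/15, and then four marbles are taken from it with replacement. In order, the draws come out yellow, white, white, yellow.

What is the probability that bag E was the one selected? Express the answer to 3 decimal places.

Under each hypothesis, the probability of the observed sequence is: P(data | bag A) = (1/10)(9/10)(9/10)(1/10) = 0.0081; P(data | bag B) = (1/5)(4/5)(4/5)(1/5) = 0.0256; P(data | bag C) = (5/6)(1/6)(1/6)(5/6) = 0.01929; P(data | bag D) = (4/5)(1/5)(1/5)(4/5) = 0.0256; P(data | bag E) = (2/8)(6/8)(6/8)(2/8) = 0.035156.
The prior-weighted likelihoods are 1/5 · 0.0081 = 0.00162, 2/15 · 0.0256 = 0.0034133, 4/15 · 0.01929 = 0.005144, 4/15 · 0.0256 = 0.0068267, 2/15 · 0.035156 = 0.0046875; summing to 0.021692.
So P(bag E | data) = (0.0046875) / (0.021692) = 0.2161.

0.216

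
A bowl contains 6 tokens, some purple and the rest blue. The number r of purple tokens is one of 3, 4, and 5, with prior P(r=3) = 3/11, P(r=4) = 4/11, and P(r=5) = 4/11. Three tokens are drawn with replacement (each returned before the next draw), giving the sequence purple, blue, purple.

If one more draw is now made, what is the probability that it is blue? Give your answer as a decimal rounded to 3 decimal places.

0.323

For each hypothesis, P(data | H) works out to: P(data | r = 3) = (3/6)(3/6)(3/6) = 1/8; P(data | r = 4) = (4/6)(2/6)(4/6) = 4/27; P(data | r = 5) = (5/6)(1/6)(5/6) = 25/216.
Multiplying each by its prior: 3/11 · 1/8 = 3/88, 4/11 · 4/27 = 16/297, 4/11 · 25/216 = 25/594; summing to 103/792.
Normalising, the posterior is P(r = 3 | data) = 0.26214, P(r = 4 | data) = 0.41424, P(r = 5 | data) = 0.32362.
The predictive probability is P(blue next | data) = (1/2)(0.26214) + (1/3)(0.41424) + (1/6)(0.32362) = 0.32309.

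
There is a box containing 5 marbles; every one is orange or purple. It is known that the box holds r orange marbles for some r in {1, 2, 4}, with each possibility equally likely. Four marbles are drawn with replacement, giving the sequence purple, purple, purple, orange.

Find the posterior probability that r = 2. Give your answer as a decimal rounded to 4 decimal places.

The likelihood of the observed sequence under each hypothesis: P(data | r = 1) = (4/5)(4/5)(4/5)(1/5) = 0.1024; P(data | r = 2) = (3/5)(3/5)(3/5)(2/5) = 0.0864; P(data | r = 4) = (1/5)(1/5)(1/5)(4/5) = 0.0064.
The prior-weighted likelihoods are 1/3 · 0.1024 = 0.034133, 1/3 · 0.0864 = 0.0288, 1/3 · 0.0064 = 0.0021333; these sum to 0.065067.
Therefore the posterior P(r = 2 | data) = (0.0288) / (0.065067) = 0.44262.

0.4426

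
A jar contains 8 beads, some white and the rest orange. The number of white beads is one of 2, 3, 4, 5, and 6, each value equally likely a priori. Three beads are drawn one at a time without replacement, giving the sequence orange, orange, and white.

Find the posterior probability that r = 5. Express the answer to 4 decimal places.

0.1429

Under each hypothesis, the probability of the observed sequence is: P(data | r = 2) = (6/8)(5/7)(2/6) = 5/28; P(data | r = 3) = (5/8)(4/7)(3/6) = 5/28; P(data | r = 4) = (4/8)(3/7)(4/6) = 1/7; P(data | r = 5) = (3/8)(2/7)(5/6) = 5/56; P(data | r = 6) = (2/8)(1/7)(6/6) = 1/28.
The prior-weighted likelihoods are 1/5 · 5/28 = 1/28, 1/5 · 5/28 = 1/28, 1/5 · 1/7 = 1/35, 1/5 · 5/56 = 1/56, 1/5 · 1/28 = 1/140; summing to 1/8.
Hence P(r = 5 | data) = (1/56) / (1/8) = 1/7.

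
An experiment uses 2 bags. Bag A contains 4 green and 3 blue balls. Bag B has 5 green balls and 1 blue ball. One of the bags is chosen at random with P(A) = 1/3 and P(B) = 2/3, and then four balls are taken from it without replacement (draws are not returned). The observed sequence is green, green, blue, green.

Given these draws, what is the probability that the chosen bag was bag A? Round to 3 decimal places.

Compute the likelihood of the observed sequence for each case: P(data | bag A) = (4/7)(3/6)(3/5)(2/4) = 3/35; P(data | bag B) = (5/6)(4/5)(1/4)(3/3) = 1/6.
Weighting by the prior gives 1/3 · 3/35 = 1/35, 2/3 · 1/6 = 1/9; these sum to 44/315.
So P(bag A | data) = (1/35) / (44/315) = 9/44.

0.205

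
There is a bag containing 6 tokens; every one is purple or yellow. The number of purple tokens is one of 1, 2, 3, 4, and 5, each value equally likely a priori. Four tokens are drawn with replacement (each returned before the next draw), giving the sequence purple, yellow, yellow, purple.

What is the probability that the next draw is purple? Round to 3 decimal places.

0.500

Under each hypothesis, the probability of the observed sequence is: P(data | r = 1) = (1/6)(5/6)(5/6)(1/6) = 0.01929; P(data | r = 2) = (2/6)(4/6)(4/6)(2/6) = 0.049383; P(data | r = 3) = (3/6)(3/6)(3/6)(3/6) = 0.0625; P(data | r = 4) = (4/6)(2/6)(2/6)(4/6) = 0.049383; P(data | r = 5) = (5/6)(1/6)(1/6)(5/6) = 0.01929.
Weighting by the prior gives 1/5 · 0.01929 = 0.003858, 1/5 · 0.049383 = 0.0098765, 1/5 · 0.0625 = 0.0125, 1/5 · 0.049383 = 0.0098765, 1/5 · 0.01929 = 0.003858; these sum to 0.039969.
Dividing through by the total gives posterior P(r = 1 | data) = 0.096525, P(r = 2 | data) = 0.2471, P(r = 3 | data) = 0.31274, P(r = 4 | data) = 0.2471, P(r = 5 | data) = 0.096525.
So P(purple next | data) = Σ P(purple next | H) P(H | data) = (1/6)(0.096525) + (1/3)(0.2471) + (1/2)(0.31274) + (2/3)(0.2471) + (5/6)(0.096525) = 0.5.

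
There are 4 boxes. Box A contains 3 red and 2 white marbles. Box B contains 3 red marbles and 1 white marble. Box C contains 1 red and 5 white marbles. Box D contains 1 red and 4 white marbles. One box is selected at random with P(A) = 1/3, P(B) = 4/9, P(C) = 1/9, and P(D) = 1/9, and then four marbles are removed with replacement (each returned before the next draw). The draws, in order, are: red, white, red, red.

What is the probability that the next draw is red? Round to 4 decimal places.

The likelihood of the observed sequence under each hypothesis: P(data | box A) = (3/5)(2/5)(3/5)(3/5) = 0.0864; P(data | box B) = (3/4)(1/4)(3/4)(3/4) = 0.10547; P(data | box C) = (1/6)(5/6)(1/6)(1/6) = 0.003858; P(data | box D) = (1/5)(4/5)(1/5)(1/5) = 0.0064.
Weighting by the prior gives 1/3 · 0.0864 = 0.0288, 4/9 · 0.10547 = 0.046875, 1/9 · 0.003858 = 0.00042867, 1/9 · 0.0064 = 0.00071111; summing to 0.076815.
Dividing through by the total gives posterior P(box A | data) = 0.37493, P(box B | data) = 0.61023, P(box C | data) = 0.0055806, P(box D | data) = 0.0092575.
So P(red next | data) = Σ P(red next | H) P(H | data) = (3/5)(0.37493) + (3/4)(0.61023) + (1/6)(0.0055806) + (1/5)(0.0092575) = 0.68541.

0.6854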